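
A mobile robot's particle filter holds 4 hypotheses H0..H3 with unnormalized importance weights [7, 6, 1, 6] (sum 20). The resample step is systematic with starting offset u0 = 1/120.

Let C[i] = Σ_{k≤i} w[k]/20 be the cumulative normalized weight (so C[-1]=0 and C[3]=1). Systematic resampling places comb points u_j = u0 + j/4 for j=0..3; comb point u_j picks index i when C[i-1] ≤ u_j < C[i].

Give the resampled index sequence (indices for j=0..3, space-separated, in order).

0 0 1 3

C = [7/20, 13/20, 7/10, 1]
j=0: u_0=1/120 ∈ [0, 7/20) → index 0
j=1: u_1=31/120 ∈ [0, 7/20) → index 0
j=2: u_2=61/120 ∈ [7/20, 13/20) → index 1
j=3: u_3=91/120 ∈ [7/10, 1) → index 3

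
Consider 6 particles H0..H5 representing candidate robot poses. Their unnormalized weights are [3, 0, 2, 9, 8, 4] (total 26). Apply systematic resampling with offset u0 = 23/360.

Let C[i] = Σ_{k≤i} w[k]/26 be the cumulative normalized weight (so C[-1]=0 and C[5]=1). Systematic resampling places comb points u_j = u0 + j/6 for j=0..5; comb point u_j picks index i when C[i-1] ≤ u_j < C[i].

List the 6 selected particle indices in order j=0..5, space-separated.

C = [3/26, 3/26, 5/26, 7/13, 11/13, 1]
j=0: u_0=23/360 ∈ [0, 3/26) → index 0
j=1: u_1=83/360 ∈ [5/26, 7/13) → index 3
j=2: u_2=143/360 ∈ [5/26, 7/13) → index 3
j=3: u_3=203/360 ∈ [7/13, 11/13) → index 4
j=4: u_4=263/360 ∈ [7/13, 11/13) → index 4
j=5: u_5=323/360 ∈ [11/13, 1) → index 5

0 3 3 4 4 5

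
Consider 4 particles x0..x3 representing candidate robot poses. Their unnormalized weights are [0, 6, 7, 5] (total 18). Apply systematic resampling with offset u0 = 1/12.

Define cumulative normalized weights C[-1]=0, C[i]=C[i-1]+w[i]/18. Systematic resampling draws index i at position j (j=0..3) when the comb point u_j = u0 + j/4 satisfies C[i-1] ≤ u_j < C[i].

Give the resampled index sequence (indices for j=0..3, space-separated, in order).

C = [0, 1/3, 13/18, 1]
j=0: u_0=1/12 ∈ [0, 1/3) → index 1
j=1: u_1=1/3 ∈ [1/3, 13/18) → index 2
j=2: u_2=7/12 ∈ [1/3, 13/18) → index 2
j=3: u_3=5/6 ∈ [13/18, 1) → index 3

1 2 2 3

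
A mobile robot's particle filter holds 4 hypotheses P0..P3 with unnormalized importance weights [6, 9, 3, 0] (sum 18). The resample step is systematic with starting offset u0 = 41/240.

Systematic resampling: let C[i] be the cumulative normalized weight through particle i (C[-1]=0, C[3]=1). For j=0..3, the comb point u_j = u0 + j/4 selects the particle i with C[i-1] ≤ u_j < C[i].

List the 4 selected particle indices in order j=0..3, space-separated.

0 1 1 2

C = [1/3, 5/6, 1, 1]
j=0: u_0=41/240 ∈ [0, 1/3) → index 0
j=1: u_1=101/240 ∈ [1/3, 5/6) → index 1
j=2: u_2=161/240 ∈ [1/3, 5/6) → index 1
j=3: u_3=221/240 ∈ [5/6, 1) → index 2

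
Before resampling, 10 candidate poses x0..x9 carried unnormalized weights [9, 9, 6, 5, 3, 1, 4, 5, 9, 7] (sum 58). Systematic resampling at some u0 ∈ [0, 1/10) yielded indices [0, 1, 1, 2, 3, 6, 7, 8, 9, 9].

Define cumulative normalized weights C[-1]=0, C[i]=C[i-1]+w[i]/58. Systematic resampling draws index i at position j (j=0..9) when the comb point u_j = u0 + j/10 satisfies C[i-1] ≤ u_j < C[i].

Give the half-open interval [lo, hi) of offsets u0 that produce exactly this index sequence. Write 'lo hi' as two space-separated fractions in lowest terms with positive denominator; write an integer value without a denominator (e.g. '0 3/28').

C = [9/58, 9/29, 12/29, 1/2, 16/29, 33/58, 37/58, 21/29, 51/58, 1]
j=0 picked index 0: u0 ∈ [0, 9/58)
j=1 picked index 1: u0 ∈ [8/145, 61/290)
j=2 picked index 1: u0 ∈ [-13/290, 16/145)
j=3 picked index 2: u0 ∈ [3/290, 33/290)
j=4 picked index 3: u0 ∈ [2/145, 1/10)
j=5 picked index 6: u0 ∈ [2/29, 4/29)
j=6 picked index 7: u0 ∈ [11/290, 18/145)
j=7 picked index 8: u0 ∈ [7/290, 26/145)
j=8 picked index 9: u0 ∈ [23/290, 1/5)
j=9 picked index 9: u0 ∈ [-3/145, 1/10)
intersection: [23/290, 1/10)

23/290 1/10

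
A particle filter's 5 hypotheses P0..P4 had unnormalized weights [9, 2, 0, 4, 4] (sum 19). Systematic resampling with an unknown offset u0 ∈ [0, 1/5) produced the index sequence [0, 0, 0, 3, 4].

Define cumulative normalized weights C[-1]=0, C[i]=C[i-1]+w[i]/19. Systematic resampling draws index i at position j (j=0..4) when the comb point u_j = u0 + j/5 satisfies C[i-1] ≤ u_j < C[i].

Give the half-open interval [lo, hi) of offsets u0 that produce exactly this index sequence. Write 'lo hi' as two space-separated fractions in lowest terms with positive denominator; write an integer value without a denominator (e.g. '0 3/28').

0 7/95

C = [9/19, 11/19, 11/19, 15/19, 1]
j=0 picked index 0: u0 ∈ [0, 9/19)
j=1 picked index 0: u0 ∈ [-1/5, 26/95)
j=2 picked index 0: u0 ∈ [-2/5, 7/95)
j=3 picked index 3: u0 ∈ [-2/95, 18/95)
j=4 picked index 4: u0 ∈ [-1/95, 1/5)
intersection: [0, 7/95)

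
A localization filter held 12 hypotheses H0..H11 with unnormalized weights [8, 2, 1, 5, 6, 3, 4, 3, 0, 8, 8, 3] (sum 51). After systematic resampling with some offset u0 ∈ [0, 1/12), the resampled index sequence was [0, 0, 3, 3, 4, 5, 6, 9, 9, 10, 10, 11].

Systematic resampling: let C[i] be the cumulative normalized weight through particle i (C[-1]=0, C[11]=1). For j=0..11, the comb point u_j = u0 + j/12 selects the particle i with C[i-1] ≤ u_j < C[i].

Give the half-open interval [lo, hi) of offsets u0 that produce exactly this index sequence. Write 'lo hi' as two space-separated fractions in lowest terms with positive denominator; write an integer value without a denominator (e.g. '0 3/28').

C = [8/51, 10/51, 11/51, 16/51, 22/51, 25/51, 29/51, 32/51, 32/51, 40/51, 16/17, 1]
j=0 picked index 0: u0 ∈ [0, 8/51)
j=1 picked index 0: u0 ∈ [-1/12, 5/68)
j=2 picked index 3: u0 ∈ [5/102, 5/34)
j=3 picked index 3: u0 ∈ [-7/204, 13/204)
j=4 picked index 4: u0 ∈ [-1/51, 5/51)
j=5 picked index 5: u0 ∈ [1/68, 5/68)
j=6 picked index 6: u0 ∈ [-1/102, 7/102)
j=7 picked index 9: u0 ∈ [3/68, 41/204)
j=8 picked index 9: u0 ∈ [-2/51, 2/17)
j=9 picked index 10: u0 ∈ [7/204, 13/68)
j=10 picked index 10: u0 ∈ [-5/102, 11/102)
j=11 picked index 11: u0 ∈ [5/204, 1/12)
intersection: [5/102, 13/204)

5/102 13/204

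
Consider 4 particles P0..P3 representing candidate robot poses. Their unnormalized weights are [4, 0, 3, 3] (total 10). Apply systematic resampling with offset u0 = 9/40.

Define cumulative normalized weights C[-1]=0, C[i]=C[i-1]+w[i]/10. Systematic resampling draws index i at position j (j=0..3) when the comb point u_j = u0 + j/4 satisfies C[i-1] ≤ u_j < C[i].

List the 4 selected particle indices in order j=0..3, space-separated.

0 2 3 3

C = [2/5, 2/5, 7/10, 1]
j=0: u_0=9/40 ∈ [0, 2/5) → index 0
j=1: u_1=19/40 ∈ [2/5, 7/10) → index 2
j=2: u_2=29/40 ∈ [7/10, 1) → index 3
j=3: u_3=39/40 ∈ [7/10, 1) → index 3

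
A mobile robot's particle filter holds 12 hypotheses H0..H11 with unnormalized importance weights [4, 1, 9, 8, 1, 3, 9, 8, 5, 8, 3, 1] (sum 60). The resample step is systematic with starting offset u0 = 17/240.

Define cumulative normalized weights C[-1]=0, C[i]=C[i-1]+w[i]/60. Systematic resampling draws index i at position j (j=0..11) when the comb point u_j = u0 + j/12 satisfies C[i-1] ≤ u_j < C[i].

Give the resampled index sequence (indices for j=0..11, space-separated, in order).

1 2 3 3 5 6 6 7 8 9 9 11

C = [1/15, 1/12, 7/30, 11/30, 23/60, 13/30, 7/12, 43/60, 4/5, 14/15, 59/60, 1]
j=0: u_0=17/240 ∈ [1/15, 1/12) → index 1
j=1: u_1=37/240 ∈ [1/12, 7/30) → index 2
j=2: u_2=19/80 ∈ [7/30, 11/30) → index 3
j=3: u_3=77/240 ∈ [7/30, 11/30) → index 3
j=4: u_4=97/240 ∈ [23/60, 13/30) → index 5
j=5: u_5=39/80 ∈ [13/30, 7/12) → index 6
j=6: u_6=137/240 ∈ [13/30, 7/12) → index 6
j=7: u_7=157/240 ∈ [7/12, 43/60) → index 7
j=8: u_8=59/80 ∈ [43/60, 4/5) → index 8
j=9: u_9=197/240 ∈ [4/5, 14/15) → index 9
j=10: u_10=217/240 ∈ [4/5, 14/15) → index 9
j=11: u_11=79/80 ∈ [59/60, 1) → index 11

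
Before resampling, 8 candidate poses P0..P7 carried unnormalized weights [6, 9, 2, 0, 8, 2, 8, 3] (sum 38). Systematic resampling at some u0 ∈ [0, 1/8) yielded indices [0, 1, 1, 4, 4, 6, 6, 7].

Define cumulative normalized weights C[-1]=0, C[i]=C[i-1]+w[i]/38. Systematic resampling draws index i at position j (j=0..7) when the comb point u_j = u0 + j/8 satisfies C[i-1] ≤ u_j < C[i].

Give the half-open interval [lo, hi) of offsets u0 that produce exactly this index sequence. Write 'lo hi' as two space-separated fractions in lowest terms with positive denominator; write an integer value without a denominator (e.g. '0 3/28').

C = [3/19, 15/38, 17/38, 17/38, 25/38, 27/38, 35/38, 1]
j=0 picked index 0: u0 ∈ [0, 3/19)
j=1 picked index 1: u0 ∈ [5/152, 41/152)
j=2 picked index 1: u0 ∈ [-7/76, 11/76)
j=3 picked index 4: u0 ∈ [11/152, 43/152)
j=4 picked index 4: u0 ∈ [-1/19, 3/19)
j=5 picked index 6: u0 ∈ [13/152, 45/152)
j=6 picked index 6: u0 ∈ [-3/76, 13/76)
j=7 picked index 7: u0 ∈ [7/152, 1/8)
intersection: [13/152, 1/8)

13/152 1/8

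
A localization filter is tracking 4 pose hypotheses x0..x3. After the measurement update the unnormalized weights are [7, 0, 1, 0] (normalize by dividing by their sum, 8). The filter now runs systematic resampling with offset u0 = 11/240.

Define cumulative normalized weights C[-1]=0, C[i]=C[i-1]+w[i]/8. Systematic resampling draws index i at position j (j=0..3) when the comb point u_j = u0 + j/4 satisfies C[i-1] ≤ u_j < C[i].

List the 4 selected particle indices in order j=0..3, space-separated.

C = [7/8, 7/8, 1, 1]
j=0: u_0=11/240 ∈ [0, 7/8) → index 0
j=1: u_1=71/240 ∈ [0, 7/8) → index 0
j=2: u_2=131/240 ∈ [0, 7/8) → index 0
j=3: u_3=191/240 ∈ [0, 7/8) → index 0

0 0 0 0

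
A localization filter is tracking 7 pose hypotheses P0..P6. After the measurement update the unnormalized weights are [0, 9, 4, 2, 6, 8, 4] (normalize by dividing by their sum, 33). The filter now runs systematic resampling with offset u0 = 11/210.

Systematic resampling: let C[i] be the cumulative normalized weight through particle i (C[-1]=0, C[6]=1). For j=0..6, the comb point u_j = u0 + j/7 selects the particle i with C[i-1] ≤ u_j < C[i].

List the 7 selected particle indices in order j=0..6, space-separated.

C = [0, 3/11, 13/33, 5/11, 7/11, 29/33, 1]
j=0: u_0=11/210 ∈ [0, 3/11) → index 1
j=1: u_1=41/210 ∈ [0, 3/11) → index 1
j=2: u_2=71/210 ∈ [3/11, 13/33) → index 2
j=3: u_3=101/210 ∈ [5/11, 7/11) → index 4
j=4: u_4=131/210 ∈ [5/11, 7/11) → index 4
j=5: u_5=23/30 ∈ [7/11, 29/33) → index 5
j=6: u_6=191/210 ∈ [29/33, 1) → index 6

1 1 2 4 4 5 6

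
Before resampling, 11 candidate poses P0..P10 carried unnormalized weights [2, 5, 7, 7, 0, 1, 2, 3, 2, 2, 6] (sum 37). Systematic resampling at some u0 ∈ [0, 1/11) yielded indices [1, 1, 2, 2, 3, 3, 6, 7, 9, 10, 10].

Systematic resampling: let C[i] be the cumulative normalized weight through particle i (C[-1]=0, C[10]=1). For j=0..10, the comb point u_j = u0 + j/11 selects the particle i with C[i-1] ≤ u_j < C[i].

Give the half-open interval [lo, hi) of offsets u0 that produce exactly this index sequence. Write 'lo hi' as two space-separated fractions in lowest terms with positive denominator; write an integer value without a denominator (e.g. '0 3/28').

C = [2/37, 7/37, 14/37, 21/37, 21/37, 22/37, 24/37, 27/37, 29/37, 31/37, 1]
j=0 picked index 1: u0 ∈ [2/37, 7/37)
j=1 picked index 1: u0 ∈ [-15/407, 40/407)
j=2 picked index 2: u0 ∈ [3/407, 80/407)
j=3 picked index 2: u0 ∈ [-34/407, 43/407)
j=4 picked index 3: u0 ∈ [6/407, 83/407)
j=5 picked index 3: u0 ∈ [-31/407, 46/407)
j=6 picked index 6: u0 ∈ [20/407, 42/407)
j=7 picked index 7: u0 ∈ [5/407, 38/407)
j=8 picked index 9: u0 ∈ [23/407, 45/407)
j=9 picked index 10: u0 ∈ [8/407, 2/11)
j=10 picked index 10: u0 ∈ [-29/407, 1/11)
intersection: [23/407, 1/11)

23/407 1/11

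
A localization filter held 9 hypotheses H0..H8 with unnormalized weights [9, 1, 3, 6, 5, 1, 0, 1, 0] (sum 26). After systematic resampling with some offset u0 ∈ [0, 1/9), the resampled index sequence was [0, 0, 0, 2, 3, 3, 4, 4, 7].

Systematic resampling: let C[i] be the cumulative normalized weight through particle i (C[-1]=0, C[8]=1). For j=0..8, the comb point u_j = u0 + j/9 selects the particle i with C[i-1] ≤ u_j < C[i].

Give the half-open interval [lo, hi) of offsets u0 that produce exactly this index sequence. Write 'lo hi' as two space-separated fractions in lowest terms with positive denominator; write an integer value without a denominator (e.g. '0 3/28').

C = [9/26, 5/13, 1/2, 19/26, 12/13, 25/26, 25/26, 1, 1]
j=0 picked index 0: u0 ∈ [0, 9/26)
j=1 picked index 0: u0 ∈ [-1/9, 55/234)
j=2 picked index 0: u0 ∈ [-2/9, 29/234)
j=3 picked index 2: u0 ∈ [2/39, 1/6)
j=4 picked index 3: u0 ∈ [1/18, 67/234)
j=5 picked index 3: u0 ∈ [-1/18, 41/234)
j=6 picked index 4: u0 ∈ [5/78, 10/39)
j=7 picked index 4: u0 ∈ [-11/234, 17/117)
j=8 picked index 7: u0 ∈ [17/234, 1/9)
intersection: [17/234, 1/9)

17/234 1/9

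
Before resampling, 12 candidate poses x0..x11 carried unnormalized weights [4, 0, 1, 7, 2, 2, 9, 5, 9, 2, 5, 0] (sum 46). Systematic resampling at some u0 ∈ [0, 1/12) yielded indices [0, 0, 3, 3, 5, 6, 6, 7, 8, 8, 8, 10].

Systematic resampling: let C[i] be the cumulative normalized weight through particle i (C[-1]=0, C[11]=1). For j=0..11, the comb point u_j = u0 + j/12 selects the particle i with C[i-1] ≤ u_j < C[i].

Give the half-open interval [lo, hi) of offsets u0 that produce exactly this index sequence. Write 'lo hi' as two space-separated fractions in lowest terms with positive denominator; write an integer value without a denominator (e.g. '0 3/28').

C = [2/23, 2/23, 5/46, 6/23, 7/23, 8/23, 25/46, 15/23, 39/46, 41/46, 1, 1]
j=0 picked index 0: u0 ∈ [0, 2/23)
j=1 picked index 0: u0 ∈ [-1/12, 1/276)
j=2 picked index 3: u0 ∈ [-4/69, 13/138)
j=3 picked index 3: u0 ∈ [-13/92, 1/92)
j=4 picked index 5: u0 ∈ [-2/69, 1/69)
j=5 picked index 6: u0 ∈ [-19/276, 35/276)
j=6 picked index 6: u0 ∈ [-7/46, 1/23)
j=7 picked index 7: u0 ∈ [-11/276, 19/276)
j=8 picked index 8: u0 ∈ [-1/69, 25/138)
j=9 picked index 8: u0 ∈ [-9/92, 9/92)
j=10 picked index 8: u0 ∈ [-25/138, 1/69)
j=11 picked index 10: u0 ∈ [-7/276, 1/12)
intersection: [0, 1/276)

0 1/276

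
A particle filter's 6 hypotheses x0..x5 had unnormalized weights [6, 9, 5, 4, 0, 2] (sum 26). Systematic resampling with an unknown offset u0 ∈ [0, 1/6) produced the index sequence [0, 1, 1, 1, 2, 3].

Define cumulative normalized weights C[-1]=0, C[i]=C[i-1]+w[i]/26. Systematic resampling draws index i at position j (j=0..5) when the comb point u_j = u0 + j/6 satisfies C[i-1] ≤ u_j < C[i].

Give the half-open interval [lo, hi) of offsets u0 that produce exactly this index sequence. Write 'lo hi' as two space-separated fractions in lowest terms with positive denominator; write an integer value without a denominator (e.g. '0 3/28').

5/78 1/13

C = [3/13, 15/26, 10/13, 12/13, 12/13, 1]
j=0 picked index 0: u0 ∈ [0, 3/13)
j=1 picked index 1: u0 ∈ [5/78, 16/39)
j=2 picked index 1: u0 ∈ [-4/39, 19/78)
j=3 picked index 1: u0 ∈ [-7/26, 1/13)
j=4 picked index 2: u0 ∈ [-7/78, 4/39)
j=5 picked index 3: u0 ∈ [-5/78, 7/78)
intersection: [5/78, 1/13)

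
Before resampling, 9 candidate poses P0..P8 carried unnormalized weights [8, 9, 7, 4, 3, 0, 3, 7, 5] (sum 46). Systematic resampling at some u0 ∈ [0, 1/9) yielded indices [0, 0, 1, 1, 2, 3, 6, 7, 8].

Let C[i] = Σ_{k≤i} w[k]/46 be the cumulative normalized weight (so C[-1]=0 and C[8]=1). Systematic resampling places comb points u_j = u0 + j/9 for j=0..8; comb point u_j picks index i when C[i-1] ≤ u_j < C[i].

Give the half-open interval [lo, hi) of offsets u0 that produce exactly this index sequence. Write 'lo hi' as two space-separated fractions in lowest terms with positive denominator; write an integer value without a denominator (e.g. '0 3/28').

1/138 5/138

C = [4/23, 17/46, 12/23, 14/23, 31/46, 31/46, 17/23, 41/46, 1]
j=0 picked index 0: u0 ∈ [0, 4/23)
j=1 picked index 0: u0 ∈ [-1/9, 13/207)
j=2 picked index 1: u0 ∈ [-10/207, 61/414)
j=3 picked index 1: u0 ∈ [-11/69, 5/138)
j=4 picked index 2: u0 ∈ [-31/414, 16/207)
j=5 picked index 3: u0 ∈ [-7/207, 11/207)
j=6 picked index 6: u0 ∈ [1/138, 5/69)
j=7 picked index 7: u0 ∈ [-8/207, 47/414)
j=8 picked index 8: u0 ∈ [1/414, 1/9)
intersection: [1/138, 5/138)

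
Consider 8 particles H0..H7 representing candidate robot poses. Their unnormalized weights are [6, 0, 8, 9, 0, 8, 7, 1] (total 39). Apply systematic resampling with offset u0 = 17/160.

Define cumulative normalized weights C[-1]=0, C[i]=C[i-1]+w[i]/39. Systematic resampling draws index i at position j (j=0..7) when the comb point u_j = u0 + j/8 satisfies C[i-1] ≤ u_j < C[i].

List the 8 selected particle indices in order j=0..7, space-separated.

C = [2/13, 2/13, 14/39, 23/39, 23/39, 31/39, 38/39, 1]
j=0: u_0=17/160 ∈ [0, 2/13) → index 0
j=1: u_1=37/160 ∈ [2/13, 14/39) → index 2
j=2: u_2=57/160 ∈ [2/13, 14/39) → index 2
j=3: u_3=77/160 ∈ [14/39, 23/39) → index 3
j=4: u_4=97/160 ∈ [23/39, 31/39) → index 5
j=5: u_5=117/160 ∈ [23/39, 31/39) → index 5
j=6: u_6=137/160 ∈ [31/39, 38/39) → index 6
j=7: u_7=157/160 ∈ [38/39, 1) → index 7

0 2 2 3 5 5 6 7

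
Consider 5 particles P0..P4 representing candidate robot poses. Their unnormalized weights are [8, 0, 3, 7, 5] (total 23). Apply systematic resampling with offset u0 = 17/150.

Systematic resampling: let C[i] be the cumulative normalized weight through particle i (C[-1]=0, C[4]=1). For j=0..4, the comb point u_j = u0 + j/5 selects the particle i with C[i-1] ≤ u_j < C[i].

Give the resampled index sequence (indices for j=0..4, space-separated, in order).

0 0 3 3 4

C = [8/23, 8/23, 11/23, 18/23, 1]
j=0: u_0=17/150 ∈ [0, 8/23) → index 0
j=1: u_1=47/150 ∈ [0, 8/23) → index 0
j=2: u_2=77/150 ∈ [11/23, 18/23) → index 3
j=3: u_3=107/150 ∈ [11/23, 18/23) → index 3
j=4: u_4=137/150 ∈ [18/23, 1) → index 4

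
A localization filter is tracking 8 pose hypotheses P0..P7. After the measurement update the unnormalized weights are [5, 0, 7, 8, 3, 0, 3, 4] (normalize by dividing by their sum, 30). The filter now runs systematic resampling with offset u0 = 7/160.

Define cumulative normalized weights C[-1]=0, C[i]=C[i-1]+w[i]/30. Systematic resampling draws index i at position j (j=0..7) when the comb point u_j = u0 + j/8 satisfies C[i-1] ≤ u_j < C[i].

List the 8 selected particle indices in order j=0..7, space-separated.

0 2 2 3 3 4 6 7

C = [1/6, 1/6, 2/5, 2/3, 23/30, 23/30, 13/15, 1]
j=0: u_0=7/160 ∈ [0, 1/6) → index 0
j=1: u_1=27/160 ∈ [1/6, 2/5) → index 2
j=2: u_2=47/160 ∈ [1/6, 2/5) → index 2
j=3: u_3=67/160 ∈ [2/5, 2/3) → index 3
j=4: u_4=87/160 ∈ [2/5, 2/3) → index 3
j=5: u_5=107/160 ∈ [2/3, 23/30) → index 4
j=6: u_6=127/160 ∈ [23/30, 13/15) → index 6
j=7: u_7=147/160 ∈ [13/15, 1) → index 7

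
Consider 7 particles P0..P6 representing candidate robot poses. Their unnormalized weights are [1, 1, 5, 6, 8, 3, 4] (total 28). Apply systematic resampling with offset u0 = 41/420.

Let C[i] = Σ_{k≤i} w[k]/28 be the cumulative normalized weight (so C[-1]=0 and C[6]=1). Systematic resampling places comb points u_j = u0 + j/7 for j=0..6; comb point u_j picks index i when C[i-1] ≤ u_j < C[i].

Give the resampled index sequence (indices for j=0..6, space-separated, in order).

2 2 3 4 4 5 6

C = [1/28, 1/14, 1/4, 13/28, 3/4, 6/7, 1]
j=0: u_0=41/420 ∈ [1/14, 1/4) → index 2
j=1: u_1=101/420 ∈ [1/14, 1/4) → index 2
j=2: u_2=23/60 ∈ [1/4, 13/28) → index 3
j=3: u_3=221/420 ∈ [13/28, 3/4) → index 4
j=4: u_4=281/420 ∈ [13/28, 3/4) → index 4
j=5: u_5=341/420 ∈ [3/4, 6/7) → index 5
j=6: u_6=401/420 ∈ [6/7, 1) → index 6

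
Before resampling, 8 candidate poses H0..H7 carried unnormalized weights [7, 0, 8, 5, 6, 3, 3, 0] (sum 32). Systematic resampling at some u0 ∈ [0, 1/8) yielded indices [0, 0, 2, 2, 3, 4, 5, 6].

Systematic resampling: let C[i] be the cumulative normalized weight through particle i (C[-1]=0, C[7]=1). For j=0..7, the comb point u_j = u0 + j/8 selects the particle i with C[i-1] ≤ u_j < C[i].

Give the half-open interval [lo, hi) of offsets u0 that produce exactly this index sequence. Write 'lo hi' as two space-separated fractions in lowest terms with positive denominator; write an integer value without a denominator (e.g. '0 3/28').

C = [7/32, 7/32, 15/32, 5/8, 13/16, 29/32, 1, 1]
j=0 picked index 0: u0 ∈ [0, 7/32)
j=1 picked index 0: u0 ∈ [-1/8, 3/32)
j=2 picked index 2: u0 ∈ [-1/32, 7/32)
j=3 picked index 2: u0 ∈ [-5/32, 3/32)
j=4 picked index 3: u0 ∈ [-1/32, 1/8)
j=5 picked index 4: u0 ∈ [0, 3/16)
j=6 picked index 5: u0 ∈ [1/16, 5/32)
j=7 picked index 6: u0 ∈ [1/32, 1/8)
intersection: [1/16, 3/32)

1/16 3/32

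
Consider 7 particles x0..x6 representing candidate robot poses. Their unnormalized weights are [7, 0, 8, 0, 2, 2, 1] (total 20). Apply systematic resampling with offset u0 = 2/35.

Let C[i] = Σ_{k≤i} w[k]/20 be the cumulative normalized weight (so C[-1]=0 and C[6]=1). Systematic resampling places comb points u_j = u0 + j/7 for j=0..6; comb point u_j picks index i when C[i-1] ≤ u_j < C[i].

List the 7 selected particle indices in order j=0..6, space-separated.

0 0 0 2 2 4 5

C = [7/20, 7/20, 3/4, 3/4, 17/20, 19/20, 1]
j=0: u_0=2/35 ∈ [0, 7/20) → index 0
j=1: u_1=1/5 ∈ [0, 7/20) → index 0
j=2: u_2=12/35 ∈ [0, 7/20) → index 0
j=3: u_3=17/35 ∈ [7/20, 3/4) → index 2
j=4: u_4=22/35 ∈ [7/20, 3/4) → index 2
j=5: u_5=27/35 ∈ [3/4, 17/20) → index 4
j=6: u_6=32/35 ∈ [17/20, 19/20) → index 5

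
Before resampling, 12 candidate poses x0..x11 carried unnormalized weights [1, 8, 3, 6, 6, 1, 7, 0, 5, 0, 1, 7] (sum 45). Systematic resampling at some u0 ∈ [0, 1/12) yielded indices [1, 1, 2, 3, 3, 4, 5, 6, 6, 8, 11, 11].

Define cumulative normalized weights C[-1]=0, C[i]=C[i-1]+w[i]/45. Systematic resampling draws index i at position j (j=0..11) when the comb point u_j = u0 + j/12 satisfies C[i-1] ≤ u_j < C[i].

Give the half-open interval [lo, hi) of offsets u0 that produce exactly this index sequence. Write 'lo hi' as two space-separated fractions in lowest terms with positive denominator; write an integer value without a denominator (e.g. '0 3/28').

C = [1/45, 1/5, 4/15, 2/5, 8/15, 5/9, 32/45, 32/45, 37/45, 37/45, 38/45, 1]
j=0 picked index 1: u0 ∈ [1/45, 1/5)
j=1 picked index 1: u0 ∈ [-11/180, 7/60)
j=2 picked index 2: u0 ∈ [1/30, 1/10)
j=3 picked index 3: u0 ∈ [1/60, 3/20)
j=4 picked index 3: u0 ∈ [-1/15, 1/15)
j=5 picked index 4: u0 ∈ [-1/60, 7/60)
j=6 picked index 5: u0 ∈ [1/30, 1/18)
j=7 picked index 6: u0 ∈ [-1/36, 23/180)
j=8 picked index 6: u0 ∈ [-1/9, 2/45)
j=9 picked index 8: u0 ∈ [-7/180, 13/180)
j=10 picked index 11: u0 ∈ [1/90, 1/6)
j=11 picked index 11: u0 ∈ [-13/180, 1/12)
intersection: [1/30, 2/45)

1/30 2/45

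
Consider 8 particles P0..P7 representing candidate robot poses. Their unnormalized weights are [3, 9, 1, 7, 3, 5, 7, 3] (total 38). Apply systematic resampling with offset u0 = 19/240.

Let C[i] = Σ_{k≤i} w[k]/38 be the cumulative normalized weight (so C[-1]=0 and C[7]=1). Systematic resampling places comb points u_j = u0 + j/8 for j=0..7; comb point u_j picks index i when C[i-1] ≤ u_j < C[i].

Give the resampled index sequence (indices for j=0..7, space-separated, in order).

1 1 2 3 4 5 6 7

C = [3/38, 6/19, 13/38, 10/19, 23/38, 14/19, 35/38, 1]
j=0: u_0=19/240 ∈ [3/38, 6/19) → index 1
j=1: u_1=49/240 ∈ [3/38, 6/19) → index 1
j=2: u_2=79/240 ∈ [6/19, 13/38) → index 2
j=3: u_3=109/240 ∈ [13/38, 10/19) → index 3
j=4: u_4=139/240 ∈ [10/19, 23/38) → index 4
j=5: u_5=169/240 ∈ [23/38, 14/19) → index 5
j=6: u_6=199/240 ∈ [14/19, 35/38) → index 6
j=7: u_7=229/240 ∈ [35/38, 1) → index 7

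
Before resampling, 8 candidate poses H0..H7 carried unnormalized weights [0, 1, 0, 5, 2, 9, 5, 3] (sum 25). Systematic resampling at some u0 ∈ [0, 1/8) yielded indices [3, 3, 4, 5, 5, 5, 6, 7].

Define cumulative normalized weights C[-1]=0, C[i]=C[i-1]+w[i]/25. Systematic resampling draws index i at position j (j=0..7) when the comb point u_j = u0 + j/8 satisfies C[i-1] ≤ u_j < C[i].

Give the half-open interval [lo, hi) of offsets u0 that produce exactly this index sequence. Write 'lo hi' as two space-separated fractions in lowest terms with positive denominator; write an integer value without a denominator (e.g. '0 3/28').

1/25 11/200

C = [0, 1/25, 1/25, 6/25, 8/25, 17/25, 22/25, 1]
j=0 picked index 3: u0 ∈ [1/25, 6/25)
j=1 picked index 3: u0 ∈ [-17/200, 23/200)
j=2 picked index 4: u0 ∈ [-1/100, 7/100)
j=3 picked index 5: u0 ∈ [-11/200, 61/200)
j=4 picked index 5: u0 ∈ [-9/50, 9/50)
j=5 picked index 5: u0 ∈ [-61/200, 11/200)
j=6 picked index 6: u0 ∈ [-7/100, 13/100)
j=7 picked index 7: u0 ∈ [1/200, 1/8)
intersection: [1/25, 11/200)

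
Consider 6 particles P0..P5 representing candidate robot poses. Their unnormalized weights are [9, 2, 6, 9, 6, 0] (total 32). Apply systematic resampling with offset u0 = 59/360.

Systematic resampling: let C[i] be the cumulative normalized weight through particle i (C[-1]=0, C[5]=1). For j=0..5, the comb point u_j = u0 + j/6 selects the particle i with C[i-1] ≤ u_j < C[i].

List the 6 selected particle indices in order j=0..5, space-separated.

0 1 2 3 4 4

C = [9/32, 11/32, 17/32, 13/16, 1, 1]
j=0: u_0=59/360 ∈ [0, 9/32) → index 0
j=1: u_1=119/360 ∈ [9/32, 11/32) → index 1
j=2: u_2=179/360 ∈ [11/32, 17/32) → index 2
j=3: u_3=239/360 ∈ [17/32, 13/16) → index 3
j=4: u_4=299/360 ∈ [13/16, 1) → index 4
j=5: u_5=359/360 ∈ [13/16, 1) → index 4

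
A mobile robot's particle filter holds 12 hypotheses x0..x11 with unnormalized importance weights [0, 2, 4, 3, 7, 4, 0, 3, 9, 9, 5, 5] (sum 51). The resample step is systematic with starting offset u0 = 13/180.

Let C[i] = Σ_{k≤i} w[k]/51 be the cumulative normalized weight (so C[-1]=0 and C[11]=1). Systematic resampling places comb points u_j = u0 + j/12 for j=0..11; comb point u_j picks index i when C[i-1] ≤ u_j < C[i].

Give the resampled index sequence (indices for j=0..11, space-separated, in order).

2 3 4 5 7 8 8 9 9 10 11 11

C = [0, 2/51, 2/17, 3/17, 16/51, 20/51, 20/51, 23/51, 32/51, 41/51, 46/51, 1]
j=0: u_0=13/180 ∈ [2/51, 2/17) → index 2
j=1: u_1=7/45 ∈ [2/17, 3/17) → index 3
j=2: u_2=43/180 ∈ [3/17, 16/51) → index 4
j=3: u_3=29/90 ∈ [16/51, 20/51) → index 5
j=4: u_4=73/180 ∈ [20/51, 23/51) → index 7
j=5: u_5=22/45 ∈ [23/51, 32/51) → index 8
j=6: u_6=103/180 ∈ [23/51, 32/51) → index 8
j=7: u_7=59/90 ∈ [32/51, 41/51) → index 9
j=8: u_8=133/180 ∈ [32/51, 41/51) → index 9
j=9: u_9=37/45 ∈ [41/51, 46/51) → index 10
j=10: u_10=163/180 ∈ [46/51, 1) → index 11
j=11: u_11=89/90 ∈ [46/51, 1) → index 11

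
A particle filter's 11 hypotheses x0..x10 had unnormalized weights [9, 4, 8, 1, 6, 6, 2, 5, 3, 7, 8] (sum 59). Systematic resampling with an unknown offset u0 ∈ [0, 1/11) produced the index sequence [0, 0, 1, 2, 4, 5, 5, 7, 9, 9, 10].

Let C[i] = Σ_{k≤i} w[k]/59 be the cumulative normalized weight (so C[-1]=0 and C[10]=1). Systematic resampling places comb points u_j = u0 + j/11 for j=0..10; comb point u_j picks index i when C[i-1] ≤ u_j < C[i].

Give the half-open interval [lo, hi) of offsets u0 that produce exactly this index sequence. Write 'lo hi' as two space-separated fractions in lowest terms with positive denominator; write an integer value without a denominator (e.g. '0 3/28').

13/649 20/649

C = [9/59, 13/59, 21/59, 22/59, 28/59, 34/59, 36/59, 41/59, 44/59, 51/59, 1]
j=0 picked index 0: u0 ∈ [0, 9/59)
j=1 picked index 0: u0 ∈ [-1/11, 40/649)
j=2 picked index 1: u0 ∈ [-19/649, 25/649)
j=3 picked index 2: u0 ∈ [-34/649, 54/649)
j=4 picked index 4: u0 ∈ [6/649, 72/649)
j=5 picked index 5: u0 ∈ [13/649, 79/649)
j=6 picked index 5: u0 ∈ [-46/649, 20/649)
j=7 picked index 7: u0 ∈ [-17/649, 38/649)
j=8 picked index 9: u0 ∈ [12/649, 89/649)
j=9 picked index 9: u0 ∈ [-47/649, 30/649)
j=10 picked index 10: u0 ∈ [-29/649, 1/11)
intersection: [13/649, 20/649)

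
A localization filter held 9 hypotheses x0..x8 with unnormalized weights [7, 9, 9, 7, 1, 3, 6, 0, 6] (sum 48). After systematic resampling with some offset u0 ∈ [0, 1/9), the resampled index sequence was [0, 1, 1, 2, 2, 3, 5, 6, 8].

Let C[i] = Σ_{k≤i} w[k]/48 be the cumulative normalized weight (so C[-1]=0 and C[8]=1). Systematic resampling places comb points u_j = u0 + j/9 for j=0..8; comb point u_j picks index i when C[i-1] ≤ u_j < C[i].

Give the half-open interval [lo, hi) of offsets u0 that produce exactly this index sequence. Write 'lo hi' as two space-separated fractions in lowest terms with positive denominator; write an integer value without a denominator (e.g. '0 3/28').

5/144 11/144

C = [7/48, 1/3, 25/48, 2/3, 11/16, 3/4, 7/8, 7/8, 1]
j=0 picked index 0: u0 ∈ [0, 7/48)
j=1 picked index 1: u0 ∈ [5/144, 2/9)
j=2 picked index 1: u0 ∈ [-11/144, 1/9)
j=3 picked index 2: u0 ∈ [0, 3/16)
j=4 picked index 2: u0 ∈ [-1/9, 11/144)
j=5 picked index 3: u0 ∈ [-5/144, 1/9)
j=6 picked index 5: u0 ∈ [1/48, 1/12)
j=7 picked index 6: u0 ∈ [-1/36, 7/72)
j=8 picked index 8: u0 ∈ [-1/72, 1/9)
intersection: [5/144, 11/144)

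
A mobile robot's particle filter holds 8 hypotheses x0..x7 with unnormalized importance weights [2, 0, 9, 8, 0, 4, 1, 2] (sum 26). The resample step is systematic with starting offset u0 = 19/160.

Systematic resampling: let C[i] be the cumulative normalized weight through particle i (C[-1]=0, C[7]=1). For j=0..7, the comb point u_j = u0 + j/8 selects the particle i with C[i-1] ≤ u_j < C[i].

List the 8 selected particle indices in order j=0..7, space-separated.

C = [1/13, 1/13, 11/26, 19/26, 19/26, 23/26, 12/13, 1]
j=0: u_0=19/160 ∈ [1/13, 11/26) → index 2
j=1: u_1=39/160 ∈ [1/13, 11/26) → index 2
j=2: u_2=59/160 ∈ [1/13, 11/26) → index 2
j=3: u_3=79/160 ∈ [11/26, 19/26) → index 3
j=4: u_4=99/160 ∈ [11/26, 19/26) → index 3
j=5: u_5=119/160 ∈ [19/26, 23/26) → index 5
j=6: u_6=139/160 ∈ [19/26, 23/26) → index 5
j=7: u_7=159/160 ∈ [12/13, 1) → index 7

2 2 2 3 3 5 5 7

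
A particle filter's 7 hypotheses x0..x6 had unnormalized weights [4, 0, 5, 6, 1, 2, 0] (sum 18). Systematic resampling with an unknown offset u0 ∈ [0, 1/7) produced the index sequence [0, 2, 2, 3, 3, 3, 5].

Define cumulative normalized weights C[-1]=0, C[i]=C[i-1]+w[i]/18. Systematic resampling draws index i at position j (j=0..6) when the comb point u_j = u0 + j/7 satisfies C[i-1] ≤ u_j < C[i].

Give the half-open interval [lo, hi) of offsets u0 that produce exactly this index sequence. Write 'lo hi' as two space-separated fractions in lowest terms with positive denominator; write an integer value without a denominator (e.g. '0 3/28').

C = [2/9, 2/9, 1/2, 5/6, 8/9, 1, 1]
j=0 picked index 0: u0 ∈ [0, 2/9)
j=1 picked index 2: u0 ∈ [5/63, 5/14)
j=2 picked index 2: u0 ∈ [-4/63, 3/14)
j=3 picked index 3: u0 ∈ [1/14, 17/42)
j=4 picked index 3: u0 ∈ [-1/14, 11/42)
j=5 picked index 3: u0 ∈ [-3/14, 5/42)
j=6 picked index 5: u0 ∈ [2/63, 1/7)
intersection: [5/63, 5/42)

5/63 5/42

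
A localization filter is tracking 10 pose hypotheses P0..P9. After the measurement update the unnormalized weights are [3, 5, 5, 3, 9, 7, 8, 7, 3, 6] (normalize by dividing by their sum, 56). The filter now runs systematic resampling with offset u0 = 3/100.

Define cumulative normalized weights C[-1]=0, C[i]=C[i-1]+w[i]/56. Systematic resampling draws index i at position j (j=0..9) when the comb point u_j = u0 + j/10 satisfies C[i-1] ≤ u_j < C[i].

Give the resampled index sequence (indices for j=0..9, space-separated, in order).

0 1 2 4 4 5 6 7 7 9

C = [3/56, 1/7, 13/56, 2/7, 25/56, 4/7, 5/7, 47/56, 25/28, 1]
j=0: u_0=3/100 ∈ [0, 3/56) → index 0
j=1: u_1=13/100 ∈ [3/56, 1/7) → index 1
j=2: u_2=23/100 ∈ [1/7, 13/56) → index 2
j=3: u_3=33/100 ∈ [2/7, 25/56) → index 4
j=4: u_4=43/100 ∈ [2/7, 25/56) → index 4
j=5: u_5=53/100 ∈ [25/56, 4/7) → index 5
j=6: u_6=63/100 ∈ [4/7, 5/7) → index 6
j=7: u_7=73/100 ∈ [5/7, 47/56) → index 7
j=8: u_8=83/100 ∈ [5/7, 47/56) → index 7
j=9: u_9=93/100 ∈ [25/28, 1) → index 9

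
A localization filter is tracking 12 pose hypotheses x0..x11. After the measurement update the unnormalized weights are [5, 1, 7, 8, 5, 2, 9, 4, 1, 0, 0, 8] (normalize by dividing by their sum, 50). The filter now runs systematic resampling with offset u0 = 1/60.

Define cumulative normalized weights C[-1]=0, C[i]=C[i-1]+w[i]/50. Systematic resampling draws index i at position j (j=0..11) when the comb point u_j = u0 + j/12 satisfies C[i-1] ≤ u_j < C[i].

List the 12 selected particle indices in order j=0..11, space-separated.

C = [1/10, 3/25, 13/50, 21/50, 13/25, 14/25, 37/50, 41/50, 21/25, 21/25, 21/25, 1]
j=0: u_0=1/60 ∈ [0, 1/10) → index 0
j=1: u_1=1/10 ∈ [1/10, 3/25) → index 1
j=2: u_2=11/60 ∈ [3/25, 13/50) → index 2
j=3: u_3=4/15 ∈ [13/50, 21/50) → index 3
j=4: u_4=7/20 ∈ [13/50, 21/50) → index 3
j=5: u_5=13/30 ∈ [21/50, 13/25) → index 4
j=6: u_6=31/60 ∈ [21/50, 13/25) → index 4
j=7: u_7=3/5 ∈ [14/25, 37/50) → index 6
j=8: u_8=41/60 ∈ [14/25, 37/50) → index 6
j=9: u_9=23/30 ∈ [37/50, 41/50) → index 7
j=10: u_10=17/20 ∈ [21/25, 1) → index 11
j=11: u_11=14/15 ∈ [21/25, 1) → index 11

0 1 2 3 3 4 4 6 6 7 11 11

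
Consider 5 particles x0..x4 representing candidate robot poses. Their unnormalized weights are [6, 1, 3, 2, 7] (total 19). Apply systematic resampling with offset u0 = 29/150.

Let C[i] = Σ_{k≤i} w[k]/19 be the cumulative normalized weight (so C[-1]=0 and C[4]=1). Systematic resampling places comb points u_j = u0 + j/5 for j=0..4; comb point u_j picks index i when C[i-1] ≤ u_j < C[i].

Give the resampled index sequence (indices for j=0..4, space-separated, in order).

C = [6/19, 7/19, 10/19, 12/19, 1]
j=0: u_0=29/150 ∈ [0, 6/19) → index 0
j=1: u_1=59/150 ∈ [7/19, 10/19) → index 2
j=2: u_2=89/150 ∈ [10/19, 12/19) → index 3
j=3: u_3=119/150 ∈ [12/19, 1) → index 4
j=4: u_4=149/150 ∈ [12/19, 1) → index 4

0 2 3 4 4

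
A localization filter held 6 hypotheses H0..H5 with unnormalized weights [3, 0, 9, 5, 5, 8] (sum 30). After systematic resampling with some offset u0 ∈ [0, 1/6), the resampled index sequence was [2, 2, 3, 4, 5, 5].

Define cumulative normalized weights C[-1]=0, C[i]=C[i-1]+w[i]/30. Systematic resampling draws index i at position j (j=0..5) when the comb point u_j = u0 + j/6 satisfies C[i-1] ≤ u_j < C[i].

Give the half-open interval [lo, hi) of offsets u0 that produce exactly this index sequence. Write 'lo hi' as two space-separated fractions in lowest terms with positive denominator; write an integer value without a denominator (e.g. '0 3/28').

1/10 1/6

C = [1/10, 1/10, 2/5, 17/30, 11/15, 1]
j=0 picked index 2: u0 ∈ [1/10, 2/5)
j=1 picked index 2: u0 ∈ [-1/15, 7/30)
j=2 picked index 3: u0 ∈ [1/15, 7/30)
j=3 picked index 4: u0 ∈ [1/15, 7/30)
j=4 picked index 5: u0 ∈ [1/15, 1/3)
j=5 picked index 5: u0 ∈ [-1/10, 1/6)
intersection: [1/10, 1/6)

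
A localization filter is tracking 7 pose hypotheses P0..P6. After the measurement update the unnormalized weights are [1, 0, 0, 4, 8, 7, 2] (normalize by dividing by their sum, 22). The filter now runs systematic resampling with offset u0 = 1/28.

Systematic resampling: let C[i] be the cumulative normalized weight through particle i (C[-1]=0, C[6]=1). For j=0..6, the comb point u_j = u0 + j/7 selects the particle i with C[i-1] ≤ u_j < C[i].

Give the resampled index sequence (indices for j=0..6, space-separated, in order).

C = [1/22, 1/22, 1/22, 5/22, 13/22, 10/11, 1]
j=0: u_0=1/28 ∈ [0, 1/22) → index 0
j=1: u_1=5/28 ∈ [1/22, 5/22) → index 3
j=2: u_2=9/28 ∈ [5/22, 13/22) → index 4
j=3: u_3=13/28 ∈ [5/22, 13/22) → index 4
j=4: u_4=17/28 ∈ [13/22, 10/11) → index 5
j=5: u_5=3/4 ∈ [13/22, 10/11) → index 5
j=6: u_6=25/28 ∈ [13/22, 10/11) → index 5

0 3 4 4 5 5 5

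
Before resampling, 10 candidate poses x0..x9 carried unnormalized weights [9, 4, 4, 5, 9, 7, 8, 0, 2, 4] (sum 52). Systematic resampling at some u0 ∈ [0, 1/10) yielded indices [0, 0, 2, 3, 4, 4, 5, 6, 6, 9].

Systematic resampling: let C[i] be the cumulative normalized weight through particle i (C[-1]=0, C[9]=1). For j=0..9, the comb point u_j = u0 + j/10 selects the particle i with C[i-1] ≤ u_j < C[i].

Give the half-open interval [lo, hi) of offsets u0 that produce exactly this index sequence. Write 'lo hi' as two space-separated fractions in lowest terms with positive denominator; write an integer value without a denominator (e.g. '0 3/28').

C = [9/52, 1/4, 17/52, 11/26, 31/52, 19/26, 23/26, 23/26, 12/13, 1]
j=0 picked index 0: u0 ∈ [0, 9/52)
j=1 picked index 0: u0 ∈ [-1/10, 19/260)
j=2 picked index 2: u0 ∈ [1/20, 33/260)
j=3 picked index 3: u0 ∈ [7/260, 8/65)
j=4 picked index 4: u0 ∈ [3/130, 51/260)
j=5 picked index 4: u0 ∈ [-1/13, 5/52)
j=6 picked index 5: u0 ∈ [-1/260, 17/130)
j=7 picked index 6: u0 ∈ [2/65, 12/65)
j=8 picked index 6: u0 ∈ [-9/130, 11/130)
j=9 picked index 9: u0 ∈ [3/130, 1/10)
intersection: [1/20, 19/260)

1/20 19/260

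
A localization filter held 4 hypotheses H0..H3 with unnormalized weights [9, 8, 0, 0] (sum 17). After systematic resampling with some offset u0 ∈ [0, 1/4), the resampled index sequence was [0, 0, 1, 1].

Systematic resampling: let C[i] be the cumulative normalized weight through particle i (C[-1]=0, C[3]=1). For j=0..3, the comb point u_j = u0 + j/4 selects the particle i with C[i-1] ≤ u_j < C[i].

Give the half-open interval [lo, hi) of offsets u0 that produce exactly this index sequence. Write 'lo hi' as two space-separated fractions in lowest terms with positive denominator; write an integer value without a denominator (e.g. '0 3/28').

1/34 1/4

C = [9/17, 1, 1, 1]
j=0 picked index 0: u0 ∈ [0, 9/17)
j=1 picked index 0: u0 ∈ [-1/4, 19/68)
j=2 picked index 1: u0 ∈ [1/34, 1/2)
j=3 picked index 1: u0 ∈ [-15/68, 1/4)
intersection: [1/34, 1/4)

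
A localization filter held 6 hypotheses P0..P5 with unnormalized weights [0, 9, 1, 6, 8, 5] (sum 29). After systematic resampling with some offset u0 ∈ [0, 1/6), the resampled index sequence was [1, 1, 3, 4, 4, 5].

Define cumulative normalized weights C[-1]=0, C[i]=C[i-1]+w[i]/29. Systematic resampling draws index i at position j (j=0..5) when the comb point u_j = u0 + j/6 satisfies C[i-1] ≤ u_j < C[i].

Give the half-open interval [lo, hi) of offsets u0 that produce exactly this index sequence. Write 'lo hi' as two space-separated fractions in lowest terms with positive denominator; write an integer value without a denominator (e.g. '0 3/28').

C = [0, 9/29, 10/29, 16/29, 24/29, 1]
j=0 picked index 1: u0 ∈ [0, 9/29)
j=1 picked index 1: u0 ∈ [-1/6, 25/174)
j=2 picked index 3: u0 ∈ [1/87, 19/87)
j=3 picked index 4: u0 ∈ [3/58, 19/58)
j=4 picked index 4: u0 ∈ [-10/87, 14/87)
j=5 picked index 5: u0 ∈ [-1/174, 1/6)
intersection: [3/58, 25/174)

3/58 25/174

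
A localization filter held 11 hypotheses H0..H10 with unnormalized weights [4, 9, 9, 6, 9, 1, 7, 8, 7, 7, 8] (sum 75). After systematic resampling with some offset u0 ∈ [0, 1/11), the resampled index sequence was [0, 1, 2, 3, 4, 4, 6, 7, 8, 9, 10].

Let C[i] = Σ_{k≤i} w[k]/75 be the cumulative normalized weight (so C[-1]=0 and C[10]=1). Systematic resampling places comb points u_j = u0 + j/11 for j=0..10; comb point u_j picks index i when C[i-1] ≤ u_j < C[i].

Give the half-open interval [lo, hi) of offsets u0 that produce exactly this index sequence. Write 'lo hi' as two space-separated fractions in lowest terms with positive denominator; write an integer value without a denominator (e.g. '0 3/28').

C = [4/75, 13/75, 22/75, 28/75, 37/75, 38/75, 3/5, 53/75, 4/5, 67/75, 1]
j=0 picked index 0: u0 ∈ [0, 4/75)
j=1 picked index 1: u0 ∈ [-31/825, 68/825)
j=2 picked index 2: u0 ∈ [-7/825, 92/825)
j=3 picked index 3: u0 ∈ [17/825, 83/825)
j=4 picked index 4: u0 ∈ [8/825, 107/825)
j=5 picked index 4: u0 ∈ [-67/825, 32/825)
j=6 picked index 6: u0 ∈ [-32/825, 3/55)
j=7 picked index 7: u0 ∈ [-2/55, 58/825)
j=8 picked index 8: u0 ∈ [-17/825, 4/55)
j=9 picked index 9: u0 ∈ [-1/55, 62/825)
j=10 picked index 10: u0 ∈ [-13/825, 1/11)
intersection: [17/825, 32/825)

17/825 32/825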